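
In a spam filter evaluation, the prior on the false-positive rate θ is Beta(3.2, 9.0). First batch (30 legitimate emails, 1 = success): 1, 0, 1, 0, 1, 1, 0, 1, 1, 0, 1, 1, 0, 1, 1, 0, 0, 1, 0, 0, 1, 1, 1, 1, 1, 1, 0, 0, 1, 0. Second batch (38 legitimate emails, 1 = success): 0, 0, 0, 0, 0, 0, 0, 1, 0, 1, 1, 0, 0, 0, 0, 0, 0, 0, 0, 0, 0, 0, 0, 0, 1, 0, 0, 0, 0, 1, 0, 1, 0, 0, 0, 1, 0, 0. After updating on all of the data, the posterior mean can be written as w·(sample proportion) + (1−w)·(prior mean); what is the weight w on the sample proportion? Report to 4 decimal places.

0.8479

The Beta prior is conjugate to a Binomial/Bernoulli likelihood; the update adds successes to α and failures to β.
Total number of legitimate emails: n = 30 + 38 = 68.
Posterior mean = (α₀+k)/(α₀+β₀+n) = [n/(α₀+β₀+n)]·(k/n) + [(α₀+β₀)/(α₀+β₀+n)]·α₀/(α₀+β₀), so only n and the prior enter the weight.
The weight on the data is w = n/(α₀+β₀+n) = 68/(3.2+9.0+68) = 68/80.2 = 0.8479.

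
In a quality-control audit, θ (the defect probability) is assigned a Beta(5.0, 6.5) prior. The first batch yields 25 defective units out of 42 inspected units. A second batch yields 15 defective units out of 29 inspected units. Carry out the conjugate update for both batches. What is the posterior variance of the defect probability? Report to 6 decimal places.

The Beta prior is conjugate to a Binomial/Bernoulli likelihood; the update adds successes to α and failures to β.
After batch 1: Beta(5.0+25, 6.5+17) = Beta(30.0, 23.5).
After batch 2: Beta(30.0+15, 23.5+14) = Beta(45.0, 37.5).
Var = αβ/((α+β)²(α+β+1)) = 45.0·37.5/(82.5²·83.5) = 0.002969.

0.002969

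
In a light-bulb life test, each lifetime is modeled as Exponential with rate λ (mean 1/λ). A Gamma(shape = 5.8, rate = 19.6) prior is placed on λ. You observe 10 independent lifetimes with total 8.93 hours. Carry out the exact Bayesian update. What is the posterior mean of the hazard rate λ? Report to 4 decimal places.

With a Gamma(shape α, rate β) prior on the exponential rate λ, the posterior after n observations with total T = Σxᵢ is Gamma(α+n, β+T).
Posterior: Gamma(5.8+10, 19.6+8.93) = Gamma(15.8, 28.53).
Posterior mean of λ = α/β = 15.8/28.53 = 0.5538.

0.5538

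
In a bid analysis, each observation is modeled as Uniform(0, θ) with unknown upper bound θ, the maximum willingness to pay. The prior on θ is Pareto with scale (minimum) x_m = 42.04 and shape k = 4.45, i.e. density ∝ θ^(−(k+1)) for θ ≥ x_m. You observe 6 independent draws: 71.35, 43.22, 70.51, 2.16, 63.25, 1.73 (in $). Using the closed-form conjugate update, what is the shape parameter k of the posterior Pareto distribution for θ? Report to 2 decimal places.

A Pareto(scale x_m, shape k) prior on the upper bound θ of Uniform(0, θ) is conjugate: posterior is Pareto(max(x_m, max xᵢ), k + n).
Sample maximum = 71.35; prior scale x_m = 42.04 → posterior scale = max = 71.35.
Posterior shape = 4.45 + 6 = 10.45.
Posterior shape k = 10.45.

10.45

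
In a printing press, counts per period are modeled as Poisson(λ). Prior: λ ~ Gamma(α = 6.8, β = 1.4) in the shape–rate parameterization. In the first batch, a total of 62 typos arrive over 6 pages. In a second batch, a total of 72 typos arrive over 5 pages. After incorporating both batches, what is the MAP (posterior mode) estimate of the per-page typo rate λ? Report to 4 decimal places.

With a Gamma(shape α, rate β) prior, the Poisson likelihood is conjugate: the posterior is Gamma(α + ΣXᵢ, β + n).
After batch 1: Gamma(α+S, β+n) = Gamma(6.8+62, 1.4+6) = Gamma(68.8, 7.4).
After batch 2: Gamma(α+S, β+n) = Gamma(68.8+72, 7.4+5) = Gamma(140.8, 12.4).
Mode of Gamma(α,β) for α≥1 is (α−1)/β = 139.8/12.4 = 11.2742.

11.2742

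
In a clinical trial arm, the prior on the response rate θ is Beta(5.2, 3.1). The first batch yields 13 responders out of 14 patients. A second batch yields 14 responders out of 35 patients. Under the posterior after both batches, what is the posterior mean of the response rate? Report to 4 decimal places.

0.5620

The Beta prior is conjugate to a Binomial/Bernoulli likelihood; the update adds successes to α and failures to β.
After batch 1: Beta(5.2+13, 3.1+1) = Beta(18.2, 4.1).
After batch 2: Beta(18.2+14, 4.1+21) = Beta(32.2, 25.1).
Posterior mean = α/(α+β) = 32.2/57.3 = 0.5620.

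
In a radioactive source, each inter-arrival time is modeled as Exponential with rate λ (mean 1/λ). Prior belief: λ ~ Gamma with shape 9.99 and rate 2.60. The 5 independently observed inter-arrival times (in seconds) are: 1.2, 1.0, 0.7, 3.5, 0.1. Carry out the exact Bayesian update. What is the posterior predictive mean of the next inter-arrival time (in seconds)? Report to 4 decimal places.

With a Gamma(shape α, rate β) prior on the exponential rate λ, the posterior after n observations with total T = Σxᵢ is Gamma(α+n, β+T).
Sum of observations T = 6.5 seconds; n = 5.
Posterior: Gamma(9.99+5, 2.60+6.5) = Gamma(14.99, 9.10).
The predictive distribution for the next observation is Lomax; its mean is β/(α−1) = 9.10/13.99 = 0.6505.

0.6505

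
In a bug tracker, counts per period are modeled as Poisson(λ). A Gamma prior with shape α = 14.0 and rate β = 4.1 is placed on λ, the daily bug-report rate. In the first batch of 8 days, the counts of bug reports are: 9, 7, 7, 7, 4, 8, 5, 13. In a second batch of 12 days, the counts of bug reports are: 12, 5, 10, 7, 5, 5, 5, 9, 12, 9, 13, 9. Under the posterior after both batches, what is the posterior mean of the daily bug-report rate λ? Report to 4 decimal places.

With a Gamma(shape α, rate β) prior, the Poisson likelihood is conjugate: the posterior is Gamma(α + ΣXᵢ, β + n).
Batch 1: sum of counts S = 60 over n = 8 days.
After batch 1: Gamma(α+S, β+n) = Gamma(14.0+60, 4.1+8) = Gamma(74.0, 12.1).
Batch 2: sum of counts S = 101 over n = 12 days.
After batch 2: Gamma(α+S, β+n) = Gamma(74.0+101, 12.1+12) = Gamma(175.0, 24.1).
Posterior mean = α/β = 175.0/24.1 = 7.2614.

7.2614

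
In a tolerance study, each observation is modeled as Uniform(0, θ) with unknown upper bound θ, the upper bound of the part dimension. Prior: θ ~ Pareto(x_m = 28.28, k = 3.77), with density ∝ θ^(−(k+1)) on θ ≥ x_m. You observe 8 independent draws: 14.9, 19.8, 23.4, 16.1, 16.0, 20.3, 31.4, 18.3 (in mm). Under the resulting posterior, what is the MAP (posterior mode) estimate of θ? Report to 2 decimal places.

A Pareto(scale x_m, shape k) prior on the upper bound θ of Uniform(0, θ) is conjugate: posterior is Pareto(max(x_m, max xᵢ), k + n).
Sample maximum = 31.4; prior scale x_m = 28.28 → posterior scale = max = 31.40.
Posterior shape = 3.77 + 8 = 11.77.
The Pareto density is decreasing on [x_m, ∞), so the mode is x_m = 31.40.

31.40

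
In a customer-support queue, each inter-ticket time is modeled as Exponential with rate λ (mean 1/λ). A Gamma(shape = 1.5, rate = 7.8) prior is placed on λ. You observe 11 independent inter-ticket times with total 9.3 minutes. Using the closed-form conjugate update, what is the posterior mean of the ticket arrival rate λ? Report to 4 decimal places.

With a Gamma(shape α, rate β) prior on the exponential rate λ, the posterior after n observations with total T = Σxᵢ is Gamma(α+n, β+T).
Posterior: Gamma(1.5+11, 7.8+9.3) = Gamma(12.5, 17.1).
Posterior mean of λ = α/β = 12.5/17.1 = 0.7310.

0.7310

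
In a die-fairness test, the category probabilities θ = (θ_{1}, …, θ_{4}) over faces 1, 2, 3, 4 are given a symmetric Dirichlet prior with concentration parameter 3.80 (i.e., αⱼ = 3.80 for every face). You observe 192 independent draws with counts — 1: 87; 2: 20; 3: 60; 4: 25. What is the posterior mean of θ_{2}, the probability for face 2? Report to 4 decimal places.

The Dirichlet prior is conjugate to the Multinomial likelihood: each posterior αⱼ = prior αⱼ + observed count nⱼ.
Posterior concentration: (90.80, 23.80, 63.80, 28.80), total = 207.20.
E[θ_{2}|data] = α_{2}/Σα = 23.80/207.20 = 0.1149.

0.1149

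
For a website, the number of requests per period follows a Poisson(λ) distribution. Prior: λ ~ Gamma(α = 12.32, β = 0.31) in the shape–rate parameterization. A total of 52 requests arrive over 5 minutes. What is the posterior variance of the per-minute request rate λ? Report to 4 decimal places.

2.2812

With a Gamma(shape α, rate β) prior, the Poisson likelihood is conjugate: the posterior is Gamma(α + ΣXᵢ, β + n).
Posterior: Gamma(α+S, β+n) = Gamma(12.32+52, 0.31+5) = Gamma(64.32, 5.31).
Var = α/β² = 64.32/5.31² = 2.2812.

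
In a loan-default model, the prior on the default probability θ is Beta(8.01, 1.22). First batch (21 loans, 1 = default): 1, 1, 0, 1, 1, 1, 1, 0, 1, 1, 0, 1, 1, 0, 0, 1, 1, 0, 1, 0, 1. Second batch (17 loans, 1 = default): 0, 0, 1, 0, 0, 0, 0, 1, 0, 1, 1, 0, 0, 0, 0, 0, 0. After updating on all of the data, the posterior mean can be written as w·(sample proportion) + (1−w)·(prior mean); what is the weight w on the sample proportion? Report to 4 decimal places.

0.8046

The Beta prior is conjugate to a Binomial/Bernoulli likelihood; the update adds successes to α and failures to β.
Total number of loans: n = 21 + 17 = 38.
Posterior mean = (α₀+k)/(α₀+β₀+n) = [n/(α₀+β₀+n)]·(k/n) + [(α₀+β₀)/(α₀+β₀+n)]·α₀/(α₀+β₀), so only n and the prior enter the weight.
The weight on the data is w = n/(α₀+β₀+n) = 38/(8.01+1.22+38) = 38/47.23 = 0.8046.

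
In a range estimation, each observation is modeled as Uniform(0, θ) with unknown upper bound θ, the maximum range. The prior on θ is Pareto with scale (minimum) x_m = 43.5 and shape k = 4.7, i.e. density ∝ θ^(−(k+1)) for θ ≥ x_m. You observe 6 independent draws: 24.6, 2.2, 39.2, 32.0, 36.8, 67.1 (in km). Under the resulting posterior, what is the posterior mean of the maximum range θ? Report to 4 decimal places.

A Pareto(scale x_m, shape k) prior on the upper bound θ of Uniform(0, θ) is conjugate: posterior is Pareto(max(x_m, max xᵢ), k + n).
Sample maximum = 67.1; prior scale x_m = 43.5 → posterior scale = max = 67.1.
Posterior shape = 4.7 + 6 = 10.7.
E[θ|data] = k·x_m/(k−1) = 10.7·67.1/9.7 = 74.0175.

74.0175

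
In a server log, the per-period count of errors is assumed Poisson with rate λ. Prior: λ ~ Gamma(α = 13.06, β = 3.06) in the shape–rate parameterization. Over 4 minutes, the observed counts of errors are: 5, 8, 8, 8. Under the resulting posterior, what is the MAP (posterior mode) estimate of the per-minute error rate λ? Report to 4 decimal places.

With a Gamma(shape α, rate β) prior, the Poisson likelihood is conjugate: the posterior is Gamma(α + ΣXᵢ, β + n).
Sum of counts S = 29 over n = 4 minutes.
Posterior: Gamma(α+S, β+n) = Gamma(13.06+29, 3.06+4) = Gamma(42.06, 7.06).
Mode of Gamma(α,β) for α≥1 is (α−1)/β = 41.06/7.06 = 5.8159.

5.8159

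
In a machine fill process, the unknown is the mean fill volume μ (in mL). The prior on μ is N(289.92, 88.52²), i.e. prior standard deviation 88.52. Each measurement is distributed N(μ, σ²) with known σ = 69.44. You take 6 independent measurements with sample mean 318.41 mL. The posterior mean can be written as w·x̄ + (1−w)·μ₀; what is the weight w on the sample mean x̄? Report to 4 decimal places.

0.9070

For Normal data with known variance σ², a Normal(μ₀, σ₀²) prior on μ is conjugate. Posterior precision = 1/σ₀² + n/σ²; posterior mean is the precision-weighted average of μ₀ and x̄.
σ₀² = 88.52² = 7835.7904, σ² = 69.44² = 4821.9136. Prior precision 1/σ₀² = 1/7835.7904; data precision n/σ² = 6/4821.9136.
w = (n/σ²)/(1/σ₀² + n/σ²) = n·σ₀²/(σ² + n·σ₀²) = 6·7835.7904/(4821.9136 + 6·7835.7904) = 47014.7424/51836.656 = 0.9070.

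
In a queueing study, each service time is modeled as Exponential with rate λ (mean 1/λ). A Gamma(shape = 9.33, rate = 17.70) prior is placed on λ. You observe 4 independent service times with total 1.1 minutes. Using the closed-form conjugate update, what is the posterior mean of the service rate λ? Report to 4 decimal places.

With a Gamma(shape α, rate β) prior on the exponential rate λ, the posterior after n observations with total T = Σxᵢ is Gamma(α+n, β+T).
Posterior: Gamma(9.33+4, 17.70+1.1) = Gamma(13.33, 18.80).
Posterior mean of λ = α/β = 13.33/18.80 = 0.7090.

0.7090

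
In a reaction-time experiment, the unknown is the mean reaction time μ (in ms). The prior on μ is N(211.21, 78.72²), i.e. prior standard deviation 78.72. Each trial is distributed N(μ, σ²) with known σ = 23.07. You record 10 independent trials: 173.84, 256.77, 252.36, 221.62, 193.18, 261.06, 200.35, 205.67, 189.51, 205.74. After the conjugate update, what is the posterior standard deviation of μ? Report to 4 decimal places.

7.2642

For Normal data with known variance σ², a Normal(μ₀, σ₀²) prior on μ is conjugate. Posterior precision = 1/σ₀² + n/σ²; posterior mean is the precision-weighted average of μ₀ and x̄.
σ₀² = 78.72² = 6196.8384, σ² = 23.07² = 532.2249; σ² + n·σ₀² = 532.2249 + 10·6196.8384 = 62500.6089.
Posterior precision = 1/σ₀² + n/σ² = 1/6196.8384 + 10/532.2249 = (σ² + n·σ₀²)/(σ₀²σ²) = 62500.6089/(6196.8384·532.2249); posterior variance σₙ² = σ₀²σ²/(σ² + n·σ₀²) = 6196.8384·532.2249/62500.6089 = 52.769273.
Posterior SD = √σₙ² = √(6196.8384·532.2249/62500.6089) = 7.2642.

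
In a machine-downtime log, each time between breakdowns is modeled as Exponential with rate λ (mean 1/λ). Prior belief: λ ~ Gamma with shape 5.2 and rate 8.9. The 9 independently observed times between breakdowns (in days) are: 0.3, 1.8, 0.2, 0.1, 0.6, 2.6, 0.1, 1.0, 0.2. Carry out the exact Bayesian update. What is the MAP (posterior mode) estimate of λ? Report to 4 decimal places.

With a Gamma(shape α, rate β) prior on the exponential rate λ, the posterior after n observations with total T = Σxᵢ is Gamma(α+n, β+T).
Sum of observations T = 6.9 days; n = 9.
Posterior: Gamma(5.2+9, 8.9+6.9) = Gamma(14.2, 15.8).
Mode = (α−1)/β = 0.8354.

0.8354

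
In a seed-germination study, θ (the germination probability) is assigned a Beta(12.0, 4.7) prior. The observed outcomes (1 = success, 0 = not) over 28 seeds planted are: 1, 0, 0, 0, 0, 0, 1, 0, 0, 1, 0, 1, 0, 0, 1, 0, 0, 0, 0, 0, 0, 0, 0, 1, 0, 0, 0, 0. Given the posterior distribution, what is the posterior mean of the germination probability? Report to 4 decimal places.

0.4027

The Beta prior is conjugate to a Binomial/Bernoulli likelihood; the update adds successes to α and failures to β.
Posterior: Beta(α+k, β+n−k) = Beta(12.0+6, 4.7+22) = Beta(18.0, 26.7).
Posterior mean = α/(α+β) = 18.0/44.7 = 0.4027.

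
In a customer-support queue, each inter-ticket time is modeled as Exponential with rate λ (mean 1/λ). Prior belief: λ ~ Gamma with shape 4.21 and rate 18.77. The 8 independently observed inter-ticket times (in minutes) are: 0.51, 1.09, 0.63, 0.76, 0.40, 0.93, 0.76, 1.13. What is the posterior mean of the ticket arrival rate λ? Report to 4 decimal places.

0.4888

With a Gamma(shape α, rate β) prior on the exponential rate λ, the posterior after n observations with total T = Σxᵢ is Gamma(α+n, β+T).
Sum of observations T = 6.21 minutes; n = 8.
Posterior: Gamma(4.21+8, 18.77+6.21) = Gamma(12.21, 24.98).
Posterior mean of λ = α/β = 12.21/24.98 = 0.4888.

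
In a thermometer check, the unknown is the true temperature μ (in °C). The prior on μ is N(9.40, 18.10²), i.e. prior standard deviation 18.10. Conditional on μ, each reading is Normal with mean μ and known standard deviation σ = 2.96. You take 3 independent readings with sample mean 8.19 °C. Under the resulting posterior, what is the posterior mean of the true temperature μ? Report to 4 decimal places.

For Normal data with known variance σ², a Normal(μ₀, σ₀²) prior on μ is conjugate. Posterior precision = 1/σ₀² + n/σ²; posterior mean is the precision-weighted average of μ₀ and x̄.
n·x̄ = 3·8.19 = 24.57.
σ₀² = 18.10² = 327.61, σ² = 2.96² = 8.7616; σ² + n·σ₀² = 8.7616 + 3·327.61 = 991.5916.
Posterior mean = (μ₀/σ₀² + n·x̄/σ²)/(1/σ₀² + n/σ²) = (σ²·μ₀ + σ₀²·n·x̄)/(σ² + n·σ₀²) = (8.7616·9.40 + 327.61·24.57)/991.5916 = 8131.73674/991.5916 = 8.2007.

8.2007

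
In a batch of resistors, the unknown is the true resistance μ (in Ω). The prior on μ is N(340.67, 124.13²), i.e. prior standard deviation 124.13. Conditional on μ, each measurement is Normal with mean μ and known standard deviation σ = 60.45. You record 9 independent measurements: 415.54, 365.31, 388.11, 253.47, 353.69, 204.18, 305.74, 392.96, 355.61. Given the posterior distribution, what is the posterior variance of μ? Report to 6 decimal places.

395.598107

For Normal data with known variance σ², a Normal(μ₀, σ₀²) prior on μ is conjugate. Posterior precision = 1/σ₀² + n/σ²; posterior mean is the precision-weighted average of μ₀ and x̄.
σ₀² = 124.13² = 15408.2569, σ² = 60.45² = 3654.2025; σ² + n·σ₀² = 3654.2025 + 9·15408.2569 = 142328.5146.
Posterior precision = 1/σ₀² + n/σ² = 1/15408.2569 + 9/3654.2025 = (σ² + n·σ₀²)/(σ₀²σ²) = 142328.5146/(15408.2569·3654.2025); posterior variance σₙ² = σ₀²σ²/(σ² + n·σ₀²) = 15408.2569·3654.2025/142328.5146 = 395.598107.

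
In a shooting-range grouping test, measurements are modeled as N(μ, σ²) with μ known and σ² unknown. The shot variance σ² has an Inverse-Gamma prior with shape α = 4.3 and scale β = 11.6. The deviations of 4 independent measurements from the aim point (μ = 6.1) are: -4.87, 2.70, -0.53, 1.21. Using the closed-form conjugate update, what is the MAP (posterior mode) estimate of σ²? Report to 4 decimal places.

3.8323

With known mean μ and an Inverse-Gamma(α, β) prior on σ², the Normal likelihood is conjugate: posterior is Inv-Gamma(α + n/2, β + Σ(xᵢ−μ)²/2).
Σ(xᵢ−μ)² = (-4.87)² + (2.70)² + (-0.53)² + (1.21)² = 32.7519.
Posterior: Inv-Gamma(4.3 + 4/2, 11.6 + 32.7519/2) = Inv-Gamma(6.30, 27.97595).
Mode = β/(α+1) = 27.97595/7.30 = 3.8323.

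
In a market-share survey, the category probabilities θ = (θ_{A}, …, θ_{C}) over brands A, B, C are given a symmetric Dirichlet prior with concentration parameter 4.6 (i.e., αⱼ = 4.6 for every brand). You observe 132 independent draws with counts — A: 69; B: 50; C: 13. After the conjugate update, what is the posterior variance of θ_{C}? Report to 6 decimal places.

0.000723

The Dirichlet prior is conjugate to the Multinomial likelihood: each posterior αⱼ = prior αⱼ + observed count nⱼ.
Posterior concentration: (73.6, 54.6, 17.6), total = 145.8.
Var[θ_j] = α_j(Σα−α_j)/((Σα)²(Σα+1)) = 17.6·128.2/(145.8²·146.8) = 0.000723.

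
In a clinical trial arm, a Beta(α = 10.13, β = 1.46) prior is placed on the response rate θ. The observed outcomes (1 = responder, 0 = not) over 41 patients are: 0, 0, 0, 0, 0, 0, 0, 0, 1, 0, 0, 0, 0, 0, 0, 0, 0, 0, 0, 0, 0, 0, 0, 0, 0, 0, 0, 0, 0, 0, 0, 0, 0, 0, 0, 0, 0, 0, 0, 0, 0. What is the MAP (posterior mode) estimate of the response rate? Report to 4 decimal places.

0.2002

The Beta prior is conjugate to a Binomial/Bernoulli likelihood; the update adds successes to α and failures to β.
Posterior: Beta(α+k, β+n−k) = Beta(10.13+1, 1.46+40) = Beta(11.13, 41.46).
Mode of Beta(a,b) for a,b>1 is (a−1)/(a+b−2) = 10.13/50.59 = 0.2002.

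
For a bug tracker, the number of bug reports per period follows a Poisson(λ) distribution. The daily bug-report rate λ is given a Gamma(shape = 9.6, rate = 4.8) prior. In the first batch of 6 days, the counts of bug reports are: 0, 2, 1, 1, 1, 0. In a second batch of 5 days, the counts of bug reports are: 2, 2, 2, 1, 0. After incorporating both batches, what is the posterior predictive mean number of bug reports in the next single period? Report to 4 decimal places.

With a Gamma(shape α, rate β) prior, the Poisson likelihood is conjugate: the posterior is Gamma(α + ΣXᵢ, β + n).
Batch 1: sum of counts S = 5 over n = 6 days.
After batch 1: Gamma(α+S, β+n) = Gamma(9.6+5, 4.8+6) = Gamma(14.6, 10.8).
Batch 2: sum of counts S = 7 over n = 5 days.
After batch 2: Gamma(α+S, β+n) = Gamma(14.6+7, 10.8+5) = Gamma(21.6, 15.8).
The predictive distribution for one future period is NegBinom with mean α/β = 1.3671.

1.3671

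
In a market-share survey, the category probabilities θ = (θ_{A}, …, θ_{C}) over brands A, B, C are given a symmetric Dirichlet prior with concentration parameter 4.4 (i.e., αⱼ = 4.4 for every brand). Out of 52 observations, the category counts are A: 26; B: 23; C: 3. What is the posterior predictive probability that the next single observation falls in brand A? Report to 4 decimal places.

The Dirichlet prior is conjugate to the Multinomial likelihood: each posterior αⱼ = prior αⱼ + observed count nⱼ.
Posterior concentration: (30.4, 27.4, 7.4), total = 65.2.
P(next = A | data) = α_{A}/Σα = 0.4663.

0.4663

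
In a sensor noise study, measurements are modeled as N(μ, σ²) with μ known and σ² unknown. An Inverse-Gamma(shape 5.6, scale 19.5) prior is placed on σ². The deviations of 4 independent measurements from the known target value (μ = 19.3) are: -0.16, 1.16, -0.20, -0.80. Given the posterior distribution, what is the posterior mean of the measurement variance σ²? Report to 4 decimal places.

3.1099

With known mean μ and an Inverse-Gamma(α, β) prior on σ², the Normal likelihood is conjugate: posterior is Inv-Gamma(α + n/2, β + Σ(xᵢ−μ)²/2).
Σ(xᵢ−μ)² = (-0.16)² + (1.16)² + (-0.20)² + (-0.80)² = 2.0512.
Posterior: Inv-Gamma(5.6 + 4/2, 19.5 + 2.0512/2) = Inv-Gamma(7.60, 20.52560).
E[σ²|data] = β/(α−1) = 20.52560/6.60 = 3.1099.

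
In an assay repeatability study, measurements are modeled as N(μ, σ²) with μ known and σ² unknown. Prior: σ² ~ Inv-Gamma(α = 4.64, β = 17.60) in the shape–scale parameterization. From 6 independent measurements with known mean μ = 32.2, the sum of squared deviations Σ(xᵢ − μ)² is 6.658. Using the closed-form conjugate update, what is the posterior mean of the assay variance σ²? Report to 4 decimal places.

With known mean μ and an Inverse-Gamma(α, β) prior on σ², the Normal likelihood is conjugate: posterior is Inv-Gamma(α + n/2, β + Σ(xᵢ−μ)²/2).
Posterior: Inv-Gamma(4.64 + 6/2, 17.60 + 6.658/2) = Inv-Gamma(7.64, 20.9290).
E[σ²|data] = β/(α−1) = 20.9290/6.64 = 3.1520.

3.1520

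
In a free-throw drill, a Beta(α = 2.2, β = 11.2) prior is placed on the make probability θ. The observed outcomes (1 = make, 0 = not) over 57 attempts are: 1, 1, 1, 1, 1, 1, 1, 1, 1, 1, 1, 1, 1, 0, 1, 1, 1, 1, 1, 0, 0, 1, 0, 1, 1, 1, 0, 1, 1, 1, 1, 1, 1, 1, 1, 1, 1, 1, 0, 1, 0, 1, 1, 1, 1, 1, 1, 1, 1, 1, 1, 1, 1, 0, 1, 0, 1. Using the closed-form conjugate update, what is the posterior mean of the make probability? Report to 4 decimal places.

The Beta prior is conjugate to a Binomial/Bernoulli likelihood; the update adds successes to α and failures to β.
Posterior: Beta(α+k, β+n−k) = Beta(2.2+48, 11.2+9) = Beta(50.2, 20.2).
Posterior mean = α/(α+β) = 50.2/70.4 = 0.7131.

0.7131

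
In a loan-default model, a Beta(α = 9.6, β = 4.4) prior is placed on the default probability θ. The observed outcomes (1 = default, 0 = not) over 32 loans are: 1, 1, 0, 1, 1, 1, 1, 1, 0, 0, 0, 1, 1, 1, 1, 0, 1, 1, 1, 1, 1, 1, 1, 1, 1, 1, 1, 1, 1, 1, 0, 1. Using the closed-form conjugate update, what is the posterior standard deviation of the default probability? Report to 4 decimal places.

0.0610

The Beta prior is conjugate to a Binomial/Bernoulli likelihood; the update adds successes to α and failures to β.
Posterior: Beta(α+k, β+n−k) = Beta(9.6+26, 4.4+6) = Beta(35.6, 10.4).
Var = αβ/((α+β)²(α+β+1)) = 35.6·10.4/(46.0²·47.0) = 0.00372280; SD = √0.00372280 = 0.0610.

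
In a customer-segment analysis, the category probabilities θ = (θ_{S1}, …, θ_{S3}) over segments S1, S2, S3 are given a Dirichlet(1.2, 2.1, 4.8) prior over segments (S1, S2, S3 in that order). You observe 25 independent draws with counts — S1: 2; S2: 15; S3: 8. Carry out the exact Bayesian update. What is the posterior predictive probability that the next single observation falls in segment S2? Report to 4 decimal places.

0.5166

The Dirichlet prior is conjugate to the Multinomial likelihood: each posterior αⱼ = prior αⱼ + observed count nⱼ.
Posterior concentration: (3.2, 17.1, 12.8), total = 33.1.
P(next = S2 | data) = α_{S2}/Σα = 0.5166.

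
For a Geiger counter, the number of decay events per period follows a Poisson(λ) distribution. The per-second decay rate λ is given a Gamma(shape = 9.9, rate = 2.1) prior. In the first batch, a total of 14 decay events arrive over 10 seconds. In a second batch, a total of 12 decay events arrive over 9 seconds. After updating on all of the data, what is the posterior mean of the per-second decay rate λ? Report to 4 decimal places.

1.7014

With a Gamma(shape α, rate β) prior, the Poisson likelihood is conjugate: the posterior is Gamma(α + ΣXᵢ, β + n).
After batch 1: Gamma(α+S, β+n) = Gamma(9.9+14, 2.1+10) = Gamma(23.9, 12.1).
After batch 2: Gamma(α+S, β+n) = Gamma(23.9+12, 12.1+9) = Gamma(35.9, 21.1).
Posterior mean = α/β = 35.9/21.1 = 1.7014.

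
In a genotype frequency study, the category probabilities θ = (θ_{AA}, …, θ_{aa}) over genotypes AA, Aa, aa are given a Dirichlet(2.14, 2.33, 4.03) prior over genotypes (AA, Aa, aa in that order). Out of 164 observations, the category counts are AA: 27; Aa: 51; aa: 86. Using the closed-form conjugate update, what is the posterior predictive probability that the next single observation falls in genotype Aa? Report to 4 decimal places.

0.3092

The Dirichlet prior is conjugate to the Multinomial likelihood: each posterior αⱼ = prior αⱼ + observed count nⱼ.
Posterior concentration: (29.14, 53.33, 90.03), total = 172.50.
P(next = Aa | data) = α_{Aa}/Σα = 0.3092.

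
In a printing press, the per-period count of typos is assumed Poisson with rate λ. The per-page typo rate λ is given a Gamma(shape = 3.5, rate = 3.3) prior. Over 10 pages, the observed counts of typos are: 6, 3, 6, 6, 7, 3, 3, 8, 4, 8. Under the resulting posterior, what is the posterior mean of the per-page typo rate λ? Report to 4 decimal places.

With a Gamma(shape α, rate β) prior, the Poisson likelihood is conjugate: the posterior is Gamma(α + ΣXᵢ, β + n).
Sum of counts S = 54 over n = 10 pages.
Posterior: Gamma(α+S, β+n) = Gamma(3.5+54, 3.3+10) = Gamma(57.5, 13.3).
Posterior mean = α/β = 57.5/13.3 = 4.3233.

4.3233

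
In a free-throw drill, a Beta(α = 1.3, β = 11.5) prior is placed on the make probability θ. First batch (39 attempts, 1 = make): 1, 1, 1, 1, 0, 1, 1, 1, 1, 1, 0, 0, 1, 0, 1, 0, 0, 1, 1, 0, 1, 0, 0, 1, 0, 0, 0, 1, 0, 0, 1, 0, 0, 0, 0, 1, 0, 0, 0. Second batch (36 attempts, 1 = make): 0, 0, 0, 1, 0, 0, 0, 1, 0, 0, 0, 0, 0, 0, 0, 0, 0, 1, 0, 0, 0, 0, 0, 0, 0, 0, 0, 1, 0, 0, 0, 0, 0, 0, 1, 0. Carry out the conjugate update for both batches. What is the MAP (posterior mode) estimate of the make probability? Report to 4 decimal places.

0.2716

The Beta prior is conjugate to a Binomial/Bernoulli likelihood; the update adds successes to α and failures to β.
After batch 1: Beta(1.3+18, 11.5+21) = Beta(19.3, 32.5).
After batch 2: Beta(19.3+5, 32.5+31) = Beta(24.3, 63.5).
Mode of Beta(a,b) for a,b>1 is (a−1)/(a+b−2) = 23.3/85.8 = 0.2716.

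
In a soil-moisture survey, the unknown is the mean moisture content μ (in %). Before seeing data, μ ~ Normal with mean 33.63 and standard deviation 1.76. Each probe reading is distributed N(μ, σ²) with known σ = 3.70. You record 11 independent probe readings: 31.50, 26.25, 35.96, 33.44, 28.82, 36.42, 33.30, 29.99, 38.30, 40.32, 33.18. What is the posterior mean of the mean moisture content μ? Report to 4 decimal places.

For Normal data with known variance σ², a Normal(μ₀, σ₀²) prior on μ is conjugate. Posterior precision = 1/σ₀² + n/σ²; posterior mean is the precision-weighted average of μ₀ and x̄.
Σxᵢ = 31.50 + 26.25 + 35.96 + 33.44 + 28.82 + 36.42 + 33.30 + 29.99 + 38.30 + 40.32 + 33.18 = 367.48, so n·x̄ = 367.48.
σ₀² = 1.76² = 3.0976, σ² = 3.70² = 13.69; σ² + n·σ₀² = 13.69 + 11·3.0976 = 47.7636.
Posterior mean = (μ₀/σ₀² + n·x̄/σ²)/(1/σ₀² + n/σ²) = (σ²·μ₀ + σ₀²·n·x̄)/(σ² + n·σ₀²) = (13.69·33.63 + 3.0976·367.48)/47.7636 = 1598.700748/47.7636 = 33.4711.

33.4711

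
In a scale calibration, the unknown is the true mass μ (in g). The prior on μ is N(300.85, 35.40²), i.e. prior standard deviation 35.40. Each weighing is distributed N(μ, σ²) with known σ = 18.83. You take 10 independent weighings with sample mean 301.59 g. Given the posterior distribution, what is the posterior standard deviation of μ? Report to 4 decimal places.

For Normal data with known variance σ², a Normal(μ₀, σ₀²) prior on μ is conjugate. Posterior precision = 1/σ₀² + n/σ²; posterior mean is the precision-weighted average of μ₀ and x̄.
σ₀² = 35.40² = 1253.16, σ² = 18.83² = 354.5689; σ² + n·σ₀² = 354.5689 + 10·1253.16 = 12886.1689.
Posterior precision = 1/σ₀² + n/σ² = 1/1253.16 + 10/354.5689 = (σ² + n·σ₀²)/(σ₀²σ²) = 12886.1689/(1253.16·354.5689); posterior variance σₙ² = σ₀²σ²/(σ² + n·σ₀²) = 1253.16·354.5689/12886.1689 = 34.481277.
Posterior SD = √σₙ² = √(1253.16·354.5689/12886.1689) = 5.8721.

5.8721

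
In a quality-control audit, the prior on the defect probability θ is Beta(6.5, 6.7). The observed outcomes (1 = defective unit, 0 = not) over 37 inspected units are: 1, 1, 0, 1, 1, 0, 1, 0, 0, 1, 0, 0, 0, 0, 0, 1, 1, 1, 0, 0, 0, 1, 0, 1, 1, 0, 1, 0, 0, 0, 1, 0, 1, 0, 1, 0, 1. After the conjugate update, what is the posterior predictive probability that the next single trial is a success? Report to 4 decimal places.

The Beta prior is conjugate to a Binomial/Bernoulli likelihood; the update adds successes to α and failures to β.
Posterior: Beta(α+k, β+n−k) = Beta(6.5+17, 6.7+20) = Beta(23.5, 26.7).
For a single future Bernoulli trial, P(success | data) = α/(α+β) = 0.4681.

0.4681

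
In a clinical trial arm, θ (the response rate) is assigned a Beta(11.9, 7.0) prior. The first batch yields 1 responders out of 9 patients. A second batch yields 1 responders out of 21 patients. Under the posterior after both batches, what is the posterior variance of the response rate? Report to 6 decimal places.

0.004077

The Beta prior is conjugate to a Binomial/Bernoulli likelihood; the update adds successes to α and failures to β.
After batch 1: Beta(11.9+1, 7.0+8) = Beta(12.9, 15.0).
After batch 2: Beta(12.9+1, 15.0+20) = Beta(13.9, 35.0).
Var = αβ/((α+β)²(α+β+1)) = 13.9·35.0/(48.9²·49.9) = 0.004077.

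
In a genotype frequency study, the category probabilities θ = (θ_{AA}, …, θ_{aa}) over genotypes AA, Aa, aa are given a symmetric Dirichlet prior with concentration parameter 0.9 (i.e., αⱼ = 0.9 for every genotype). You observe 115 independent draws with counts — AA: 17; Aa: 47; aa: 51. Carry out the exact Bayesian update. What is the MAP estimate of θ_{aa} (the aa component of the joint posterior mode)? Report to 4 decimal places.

The Dirichlet prior is conjugate to the Multinomial likelihood: each posterior αⱼ = prior αⱼ + observed count nⱼ.
Posterior concentration: (17.9, 47.9, 51.9), total = 117.7.
Joint mode component: (α_{aa}−1)/(Σα−K) = 50.9/114.7 = 0.4438.

0.4438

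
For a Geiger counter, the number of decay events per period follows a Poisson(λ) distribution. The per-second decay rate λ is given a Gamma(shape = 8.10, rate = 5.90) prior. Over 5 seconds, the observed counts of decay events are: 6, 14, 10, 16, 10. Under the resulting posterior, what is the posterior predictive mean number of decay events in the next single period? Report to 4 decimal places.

With a Gamma(shape α, rate β) prior, the Poisson likelihood is conjugate: the posterior is Gamma(α + ΣXᵢ, β + n).
Sum of counts S = 56 over n = 5 seconds.
Posterior: Gamma(α+S, β+n) = Gamma(8.10+56, 5.90+5) = Gamma(64.10, 10.90).
The predictive distribution for one future period is NegBinom with mean α/β = 5.8807.

5.8807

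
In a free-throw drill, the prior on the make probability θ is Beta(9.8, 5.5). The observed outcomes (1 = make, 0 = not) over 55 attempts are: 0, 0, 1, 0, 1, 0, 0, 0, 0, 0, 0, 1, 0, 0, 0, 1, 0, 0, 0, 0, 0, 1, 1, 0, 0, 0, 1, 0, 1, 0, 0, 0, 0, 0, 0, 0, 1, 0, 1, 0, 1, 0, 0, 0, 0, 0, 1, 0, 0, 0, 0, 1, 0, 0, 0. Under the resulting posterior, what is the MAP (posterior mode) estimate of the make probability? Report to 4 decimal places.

0.3192

The Beta prior is conjugate to a Binomial/Bernoulli likelihood; the update adds successes to α and failures to β.
Posterior: Beta(α+k, β+n−k) = Beta(9.8+13, 5.5+42) = Beta(22.8, 47.5).
Mode of Beta(a,b) for a,b>1 is (a−1)/(a+b−2) = 21.8/68.3 = 0.3192.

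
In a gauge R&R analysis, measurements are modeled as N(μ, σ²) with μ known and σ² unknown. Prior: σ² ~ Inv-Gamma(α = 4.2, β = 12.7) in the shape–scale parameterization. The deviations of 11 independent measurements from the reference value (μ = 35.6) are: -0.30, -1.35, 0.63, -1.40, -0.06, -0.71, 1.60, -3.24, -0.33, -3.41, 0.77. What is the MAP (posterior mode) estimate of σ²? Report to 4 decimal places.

2.5965

With known mean μ and an Inverse-Gamma(α, β) prior on σ², the Normal likelihood is conjugate: posterior is Inv-Gamma(α + n/2, β + Σ(xᵢ−μ)²/2).
Σ(xᵢ−μ)² = (-0.30)² + (-1.35)² + (0.63)² + (-1.40)² + (-0.06)² + (-0.71)² + (1.60)² + (-3.24)² + (-0.33)² + (-3.41)² + (0.77)² = 30.1646.
Posterior: Inv-Gamma(4.2 + 11/2, 12.7 + 30.1646/2) = Inv-Gamma(9.70, 27.78230).
Mode = β/(α+1) = 27.78230/10.70 = 2.5965.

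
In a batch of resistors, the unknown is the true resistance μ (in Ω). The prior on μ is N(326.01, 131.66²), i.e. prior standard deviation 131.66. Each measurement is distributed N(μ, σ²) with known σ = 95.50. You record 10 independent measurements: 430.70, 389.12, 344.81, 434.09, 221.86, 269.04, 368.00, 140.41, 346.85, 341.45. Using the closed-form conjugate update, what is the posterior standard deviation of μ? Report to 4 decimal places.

29.4353

For Normal data with known variance σ², a Normal(μ₀, σ₀²) prior on μ is conjugate. Posterior precision = 1/σ₀² + n/σ²; posterior mean is the precision-weighted average of μ₀ and x̄.
σ₀² = 131.66² = 17334.3556, σ² = 95.50² = 9120.25; σ² + n·σ₀² = 9120.25 + 10·17334.3556 = 182463.806.
Posterior precision = 1/σ₀² + n/σ² = 1/17334.3556 + 10/9120.25 = (σ² + n·σ₀²)/(σ₀²σ²) = 182463.806/(17334.3556·9120.25); posterior variance σₙ² = σ₀²σ²/(σ² + n·σ₀²) = 17334.3556·9120.25/182463.806 = 866.438447.
Posterior SD = √σₙ² = √(17334.3556·9120.25/182463.806) = 29.4353.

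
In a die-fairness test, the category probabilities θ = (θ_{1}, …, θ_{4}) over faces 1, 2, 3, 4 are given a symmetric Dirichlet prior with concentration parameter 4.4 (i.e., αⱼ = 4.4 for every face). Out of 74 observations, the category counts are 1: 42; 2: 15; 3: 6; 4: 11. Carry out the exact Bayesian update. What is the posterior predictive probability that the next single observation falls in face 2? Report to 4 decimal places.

The Dirichlet prior is conjugate to the Multinomial likelihood: each posterior αⱼ = prior αⱼ + observed count nⱼ.
Posterior concentration: (46.4, 19.4, 10.4, 15.4), total = 91.6.
P(next = 2 | data) = α_{2}/Σα = 0.2118.

0.2118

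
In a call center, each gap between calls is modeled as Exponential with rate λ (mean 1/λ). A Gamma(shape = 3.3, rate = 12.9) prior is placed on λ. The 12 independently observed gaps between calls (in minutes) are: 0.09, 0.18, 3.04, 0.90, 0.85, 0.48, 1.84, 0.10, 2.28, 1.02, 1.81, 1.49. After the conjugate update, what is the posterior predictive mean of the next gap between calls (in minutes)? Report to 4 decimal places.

With a Gamma(shape α, rate β) prior on the exponential rate λ, the posterior after n observations with total T = Σxᵢ is Gamma(α+n, β+T).
Sum of observations T = 14.08 minutes; n = 12.
Posterior: Gamma(3.3+12, 12.9+14.08) = Gamma(15.3, 26.98).
The predictive distribution for the next observation is Lomax; its mean is β/(α−1) = 26.98/14.3 = 1.8867.

1.8867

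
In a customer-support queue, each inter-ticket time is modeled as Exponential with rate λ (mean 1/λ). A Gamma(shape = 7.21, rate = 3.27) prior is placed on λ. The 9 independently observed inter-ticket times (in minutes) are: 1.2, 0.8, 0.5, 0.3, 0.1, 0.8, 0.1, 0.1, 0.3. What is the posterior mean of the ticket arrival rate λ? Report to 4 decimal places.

With a Gamma(shape α, rate β) prior on the exponential rate λ, the posterior after n observations with total T = Σxᵢ is Gamma(α+n, β+T).
Sum of observations T = 4.2 minutes; n = 9.
Posterior: Gamma(7.21+9, 3.27+4.2) = Gamma(16.21, 7.47).
Posterior mean of λ = α/β = 16.21/7.47 = 2.1700.

2.1700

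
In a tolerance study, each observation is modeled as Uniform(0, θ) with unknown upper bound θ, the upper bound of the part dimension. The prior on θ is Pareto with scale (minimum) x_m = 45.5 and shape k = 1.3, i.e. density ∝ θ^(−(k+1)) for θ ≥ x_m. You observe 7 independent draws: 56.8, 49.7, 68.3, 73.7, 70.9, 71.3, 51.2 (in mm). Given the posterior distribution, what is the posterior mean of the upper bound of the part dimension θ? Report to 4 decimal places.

A Pareto(scale x_m, shape k) prior on the upper bound θ of Uniform(0, θ) is conjugate: posterior is Pareto(max(x_m, max xᵢ), k + n).
Sample maximum = 73.7; prior scale x_m = 45.5 → posterior scale = max = 73.7.
Posterior shape = 1.3 + 7 = 8.3.
E[θ|data] = k·x_m/(k−1) = 8.3·73.7/7.3 = 83.7959.

83.7959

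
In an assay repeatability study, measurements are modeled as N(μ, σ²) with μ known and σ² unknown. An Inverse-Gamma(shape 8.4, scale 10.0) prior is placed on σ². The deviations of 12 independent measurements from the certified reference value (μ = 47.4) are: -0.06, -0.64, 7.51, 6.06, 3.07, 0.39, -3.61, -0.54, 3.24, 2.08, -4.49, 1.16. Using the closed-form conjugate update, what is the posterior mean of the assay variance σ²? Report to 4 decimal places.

With known mean μ and an Inverse-Gamma(α, β) prior on σ², the Normal likelihood is conjugate: posterior is Inv-Gamma(α + n/2, β + Σ(xᵢ−μ)²/2).
Σ(xᵢ−μ)² = (-0.06)² + (-0.64)² + (7.51)² + (6.06)² + (3.07)² + (0.39)² + (-3.61)² + (-0.54)² + (3.24)² + (2.08)² + (-4.49)² + (1.16)² = 152.7673.
Posterior: Inv-Gamma(8.4 + 12/2, 10.0 + 152.7673/2) = Inv-Gamma(14.40, 86.38365).
E[σ²|data] = β/(α−1) = 86.38365/13.40 = 6.4465.

6.4465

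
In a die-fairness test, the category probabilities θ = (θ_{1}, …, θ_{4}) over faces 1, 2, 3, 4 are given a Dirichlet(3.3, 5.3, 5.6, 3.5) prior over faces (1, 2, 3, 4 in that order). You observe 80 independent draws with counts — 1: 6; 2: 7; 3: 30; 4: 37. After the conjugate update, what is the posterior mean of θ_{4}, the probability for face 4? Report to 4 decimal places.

The Dirichlet prior is conjugate to the Multinomial likelihood: each posterior αⱼ = prior αⱼ + observed count nⱼ.
Posterior concentration: (9.3, 12.3, 35.6, 40.5), total = 97.7.
E[θ_{4}|data] = α_{4}/Σα = 40.5/97.7 = 0.4145.

0.4145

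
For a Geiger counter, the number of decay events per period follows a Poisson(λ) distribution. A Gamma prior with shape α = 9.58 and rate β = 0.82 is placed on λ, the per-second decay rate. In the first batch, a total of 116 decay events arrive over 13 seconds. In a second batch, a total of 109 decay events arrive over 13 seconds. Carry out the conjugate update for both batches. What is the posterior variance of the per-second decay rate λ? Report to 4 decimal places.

With a Gamma(shape α, rate β) prior, the Poisson likelihood is conjugate: the posterior is Gamma(α + ΣXᵢ, β + n).
After batch 1: Gamma(α+S, β+n) = Gamma(9.58+116, 0.82+13) = Gamma(125.58, 13.82).
After batch 2: Gamma(α+S, β+n) = Gamma(125.58+109, 13.82+13) = Gamma(234.58, 26.82).
Var = α/β² = 234.58/26.82² = 0.3261.

0.3261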